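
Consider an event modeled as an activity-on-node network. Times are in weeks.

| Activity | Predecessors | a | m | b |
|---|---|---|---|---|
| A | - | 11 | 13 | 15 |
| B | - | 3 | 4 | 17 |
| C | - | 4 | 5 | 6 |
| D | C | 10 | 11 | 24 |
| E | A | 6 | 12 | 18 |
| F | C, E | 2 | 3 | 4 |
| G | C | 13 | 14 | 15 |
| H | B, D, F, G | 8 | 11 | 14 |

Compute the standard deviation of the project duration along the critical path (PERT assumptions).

2.36 weeks

te_A = (11 + 4·13 + 15)/6 = 78/6 = 13; σ²_A = ((15−11)/6)² = 0.444
te_B = (3 + 4·4 + 17)/6 = 36/6 = 6; σ²_B = ((17−3)/6)² = 5.444
te_C = (4 + 4·5 + 6)/6 = 30/6 = 5; σ²_C = ((6−4)/6)² = 0.111
te_D = (10 + 4·11 + 24)/6 = 78/6 = 13; σ²_D = ((24−10)/6)² = 5.444
te_E = (6 + 4·12 + 18)/6 = 72/6 = 12; σ²_E = ((18−6)/6)² = 4.000
te_F = (2 + 4·3 + 4)/6 = 18/6 = 3; σ²_F = ((4−2)/6)² = 0.111
te_G = (13 + 4·14 + 15)/6 = 84/6 = 14; σ²_G = ((15−13)/6)² = 0.111
te_H = (8 + 4·11 + 14)/6 = 66/6 = 11; σ²_H = ((14−8)/6)² = 1.000

Forward pass:
ES_A = 0; EF_A = 13
ES_B = 0; EF_B = 6
ES_C = 0; EF_C = 5
ES_D = 5; EF_D = 5+13 = 18
ES_E = 13; EF_E = 13+12 = 25
ES_F = max(EF_C=5, EF_E=25) = 25; EF_F = 25+3 = 28
ES_G = 5; EF_G = 5+14 = 19
ES_H = max(EF_B=6, EF_D=18, EF_F=28, EF_G=19) = 28; EF_H = 28+11 = 39
Expected project duration μ = 39 weeks. Critical path: A → E → F → H.

Variance along critical path = 0.444 + 4.000 + 0.111 + 1.000 = 5.556
σ = √5.556 = 2.357 weeks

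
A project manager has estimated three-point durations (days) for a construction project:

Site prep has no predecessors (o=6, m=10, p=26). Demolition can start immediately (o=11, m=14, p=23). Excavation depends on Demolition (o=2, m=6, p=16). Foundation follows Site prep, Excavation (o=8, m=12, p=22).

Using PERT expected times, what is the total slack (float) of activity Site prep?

te_Site prep = (6 + 4·10 + 26)/6 = 72/6 = 12
te_Demolition = (11 + 4·14 + 23)/6 = 90/6 = 15
te_Excavation = (2 + 4·6 + 16)/6 = 42/6 = 7
te_Foundation = (8 + 4·12 + 22)/6 = 78/6 = 13

Forward pass:
ES_Site prep = 0; EF_Site prep = 12
ES_Demolition = 0; EF_Demolition = 15
ES_Excavation = 15; EF_Excavation = 15+7 = 22
ES_Foundation = max(EF_Site prep=12, EF_Excavation=22) = 22; EF_Foundation = 22+13 = 35
Expected project duration μ = 35 days. Critical path: Demolition → Excavation → Foundation.

Backward pass:
LF_Foundation = 35; LS_Foundation = 35−13 = 22
LF_Excavation = LS_Foundation = 22; LS_Excavation = 22−7 = 15
LF_Demolition = LS_Excavation = 15; LS_Demolition = 15−15 = 0
LF_Site prep = LS_Foundation = 22; LS_Site prep = 22−12 = 10
Slack_Site prep = LS_Site prep − ES_Site prep = 10 − 0 = 10

10 days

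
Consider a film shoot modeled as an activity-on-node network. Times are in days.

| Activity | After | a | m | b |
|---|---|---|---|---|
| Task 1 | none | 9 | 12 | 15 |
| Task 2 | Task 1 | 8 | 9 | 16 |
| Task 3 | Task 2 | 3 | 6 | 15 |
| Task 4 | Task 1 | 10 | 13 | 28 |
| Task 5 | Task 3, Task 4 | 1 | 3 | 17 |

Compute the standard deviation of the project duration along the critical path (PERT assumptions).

3.73 days

te_Task 1 = (9 + 4·12 + 15)/6 = 72/6 = 12; σ²_Task 1 = ((15−9)/6)² = 1.000
te_Task 2 = (8 + 4·9 + 16)/6 = 60/6 = 10; σ²_Task 2 = ((16−8)/6)² = 1.778
te_Task 3 = (3 + 4·6 + 15)/6 = 42/6 = 7; σ²_Task 3 = ((15−3)/6)² = 4.000
te_Task 4 = (10 + 4·13 + 28)/6 = 90/6 = 15; σ²_Task 4 = ((28−10)/6)² = 9.000
te_Task 5 = (1 + 4·3 + 17)/6 = 30/6 = 5; σ²_Task 5 = ((17−1)/6)² = 7.111

Forward pass:
ES_Task 1 = 0; EF_Task 1 = 12
ES_Task 2 = 12; EF_Task 2 = 12+10 = 22
ES_Task 3 = 22; EF_Task 3 = 22+7 = 29
ES_Task 4 = 12; EF_Task 4 = 12+15 = 27
ES_Task 5 = max(EF_Task 3=29, EF_Task 4=27) = 29; EF_Task 5 = 29+5 = 34
Expected project duration μ = 34 days. Critical path: Task 1 → Task 2 → Task 3 → Task 5.

Variance along critical path = 1.000 + 1.778 + 4.000 + 7.111 = 13.889
σ = √13.889 = 3.727 days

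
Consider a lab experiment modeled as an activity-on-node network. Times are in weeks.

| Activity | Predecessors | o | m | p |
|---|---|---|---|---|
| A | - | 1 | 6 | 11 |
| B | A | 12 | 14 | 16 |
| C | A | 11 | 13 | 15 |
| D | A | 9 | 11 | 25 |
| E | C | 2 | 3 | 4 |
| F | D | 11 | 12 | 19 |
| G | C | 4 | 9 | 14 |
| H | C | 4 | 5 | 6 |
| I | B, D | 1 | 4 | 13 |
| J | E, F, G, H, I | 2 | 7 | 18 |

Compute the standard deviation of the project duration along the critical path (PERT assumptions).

te_A = (1 + 4·6 + 11)/6 = 36/6 = 6; σ²_A = ((11−1)/6)² = 2.778
te_B = (12 + 4·14 + 16)/6 = 84/6 = 14; σ²_B = ((16−12)/6)² = 0.444
te_C = (11 + 4·13 + 15)/6 = 78/6 = 13; σ²_C = ((15−11)/6)² = 0.444
te_D = (9 + 4·11 + 25)/6 = 78/6 = 13; σ²_D = ((25−9)/6)² = 7.111
te_E = (2 + 4·3 + 4)/6 = 18/6 = 3; σ²_E = ((4−2)/6)² = 0.111
te_F = (11 + 4·12 + 19)/6 = 78/6 = 13; σ²_F = ((19−11)/6)² = 1.778
te_G = (4 + 4·9 + 14)/6 = 54/6 = 9; σ²_G = ((14−4)/6)² = 2.778
te_H = (4 + 4·5 + 6)/6 = 30/6 = 5; σ²_H = ((6−4)/6)² = 0.111
te_I = (1 + 4·4 + 13)/6 = 30/6 = 5; σ²_I = ((13−1)/6)² = 4.000
te_J = (2 + 4·7 + 18)/6 = 48/6 = 8; σ²_J = ((18−2)/6)² = 7.111

Forward pass:
ES_A = 0; EF_A = 6
ES_B = 6; EF_B = 6+14 = 20
ES_C = 6; EF_C = 6+13 = 19
ES_D = 6; EF_D = 6+13 = 19
ES_E = 19; EF_E = 19+3 = 22
ES_F = 19; EF_F = 19+13 = 32
ES_G = 19; EF_G = 19+9 = 28
ES_H = 19; EF_H = 19+5 = 24
ES_I = max(EF_B=20, EF_D=19) = 20; EF_I = 20+5 = 25
ES_J = max(EF_E=22, EF_F=32, EF_G=28, EF_H=24, EF_I=25) = 32; EF_J = 32+8 = 40
Expected project duration μ = 40 weeks. Critical path: A → D → F → J.

Variance along critical path = 2.778 + 7.111 + 1.778 + 7.111 = 18.778
σ = √18.778 = 4.333 weeks

4.33 weeks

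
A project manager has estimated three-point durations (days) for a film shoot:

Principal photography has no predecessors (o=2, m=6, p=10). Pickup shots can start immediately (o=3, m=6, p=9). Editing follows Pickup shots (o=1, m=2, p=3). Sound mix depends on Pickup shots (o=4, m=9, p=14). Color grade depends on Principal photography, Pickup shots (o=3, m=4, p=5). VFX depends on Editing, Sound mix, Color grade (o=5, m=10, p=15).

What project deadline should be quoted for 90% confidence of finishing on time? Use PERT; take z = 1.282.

28.3 days

te_Principal photography = (2 + 4·6 + 10)/6 = 36/6 = 6; σ²_Principal photography = ((10−2)/6)² = 1.778
te_Pickup shots = (3 + 4·6 + 9)/6 = 36/6 = 6; σ²_Pickup shots = ((9−3)/6)² = 1.000
te_Editing = (1 + 4·2 + 3)/6 = 12/6 = 2; σ²_Editing = ((3−1)/6)² = 0.111
te_Sound mix = (4 + 4·9 + 14)/6 = 54/6 = 9; σ²_Sound mix = ((14−4)/6)² = 2.778
te_Color grade = (3 + 4·4 + 5)/6 = 24/6 = 4; σ²_Color grade = ((5−3)/6)² = 0.111
te_VFX = (5 + 4·10 + 15)/6 = 60/6 = 10; σ²_VFX = ((15−5)/6)² = 2.778

Forward pass:
ES_Principal photography = 0; EF_Principal photography = 6
ES_Pickup shots = 0; EF_Pickup shots = 6
ES_Editing = 6; EF_Editing = 6+2 = 8
ES_Sound mix = 6; EF_Sound mix = 6+9 = 15
ES_Color grade = max(EF_Principal photography=6, EF_Pickup shots=6) = 6; EF_Color grade = 6+4 = 10
ES_VFX = max(EF_Editing=8, EF_Sound mix=15, EF_Color grade=10) = 15; EF_VFX = 15+10 = 25
Expected project duration μ = 25 days. Critical path: Pickup shots → Sound mix → VFX.

Variance along critical path = 1.000 + 2.778 + 2.778 = 6.556; σ = 2.560 days.
D = μ + z·σ = 25 + 1.282·2.560 = 28.3 days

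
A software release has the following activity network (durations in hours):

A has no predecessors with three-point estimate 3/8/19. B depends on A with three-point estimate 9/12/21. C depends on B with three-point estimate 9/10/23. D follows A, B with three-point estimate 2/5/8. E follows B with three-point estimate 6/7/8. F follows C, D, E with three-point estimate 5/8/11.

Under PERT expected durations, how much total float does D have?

7 hours

te_A = (3 + 4·8 + 19)/6 = 54/6 = 9
te_B = (9 + 4·12 + 21)/6 = 78/6 = 13
te_C = (9 + 4·10 + 23)/6 = 72/6 = 12
te_D = (2 + 4·5 + 8)/6 = 30/6 = 5
te_E = (6 + 4·7 + 8)/6 = 42/6 = 7
te_F = (5 + 4·8 + 11)/6 = 48/6 = 8

Forward pass:
ES_A = 0; EF_A = 9
ES_B = 9; EF_B = 9+13 = 22
ES_C = 22; EF_C = 22+12 = 34
ES_D = max(EF_A=9, EF_B=22) = 22; EF_D = 22+5 = 27
ES_E = 22; EF_E = 22+7 = 29
ES_F = max(EF_C=34, EF_D=27, EF_E=29) = 34; EF_F = 34+8 = 42
Expected project duration μ = 42 hours. Critical path: A → B → C → F.

Backward pass:
LF_F = 42; LS_F = 42−8 = 34
LF_E = LS_F = 34; LS_E = 34−7 = 27
LF_D = LS_F = 34; LS_D = 34−5 = 29
LF_C = LS_F = 34; LS_C = 34−12 = 22
LF_B = min(LS_C=22, LS_D=29, LS_E=27) = 22; LS_B = 22−13 = 9
LF_A = min(LS_B=9, LS_D=29) = 9; LS_A = 9−9 = 0
Slack_D = LS_D − ES_D = 29 − 22 = 7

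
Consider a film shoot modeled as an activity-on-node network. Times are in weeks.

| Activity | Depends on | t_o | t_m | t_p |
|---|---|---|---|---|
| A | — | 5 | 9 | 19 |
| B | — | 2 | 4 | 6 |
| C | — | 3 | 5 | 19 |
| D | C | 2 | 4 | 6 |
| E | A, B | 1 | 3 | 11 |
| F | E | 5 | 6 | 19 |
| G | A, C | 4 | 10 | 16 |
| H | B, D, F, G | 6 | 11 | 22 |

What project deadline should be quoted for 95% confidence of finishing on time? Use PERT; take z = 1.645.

41.5 weeks

te_A = (5 + 4·9 + 19)/6 = 60/6 = 10; σ²_A = ((19−5)/6)² = 5.444
te_B = (2 + 4·4 + 6)/6 = 24/6 = 4; σ²_B = ((6−2)/6)² = 0.444
te_C = (3 + 4·5 + 19)/6 = 42/6 = 7; σ²_C = ((19−3)/6)² = 7.111
te_D = (2 + 4·4 + 6)/6 = 24/6 = 4; σ²_D = ((6−2)/6)² = 0.444
te_E = (1 + 4·3 + 11)/6 = 24/6 = 4; σ²_E = ((11−1)/6)² = 2.778
te_F = (5 + 4·6 + 19)/6 = 48/6 = 8; σ²_F = ((19−5)/6)² = 5.444
te_G = (4 + 4·10 + 16)/6 = 60/6 = 10; σ²_G = ((16−4)/6)² = 4.000
te_H = (6 + 4·11 + 22)/6 = 72/6 = 12; σ²_H = ((22−6)/6)² = 7.111

Forward pass:
ES_A = 0; EF_A = 10
ES_B = 0; EF_B = 4
ES_C = 0; EF_C = 7
ES_D = 7; EF_D = 7+4 = 11
ES_E = max(EF_A=10, EF_B=4) = 10; EF_E = 10+4 = 14
ES_F = 14; EF_F = 14+8 = 22
ES_G = max(EF_A=10, EF_C=7) = 10; EF_G = 10+10 = 20
ES_H = max(EF_B=4, EF_D=11, EF_F=22, EF_G=20) = 22; EF_H = 22+12 = 34
Expected project duration μ = 34 weeks. Critical path: A → E → F → H.

Variance along critical path = 5.444 + 2.778 + 5.444 + 7.111 = 20.778; σ = 4.558 weeks.
D = μ + z·σ = 34 + 1.645·4.558 = 41.5 weeks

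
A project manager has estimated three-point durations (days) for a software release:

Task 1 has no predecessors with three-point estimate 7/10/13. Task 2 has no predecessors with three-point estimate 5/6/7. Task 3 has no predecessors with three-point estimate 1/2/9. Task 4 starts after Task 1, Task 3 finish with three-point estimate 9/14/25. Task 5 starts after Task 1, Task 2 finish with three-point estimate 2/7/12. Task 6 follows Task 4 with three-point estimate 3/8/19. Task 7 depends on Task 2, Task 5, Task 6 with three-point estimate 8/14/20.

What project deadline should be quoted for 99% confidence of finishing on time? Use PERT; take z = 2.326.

58.2 days

te_Task 1 = (7 + 4·10 + 13)/6 = 60/6 = 10; σ²_Task 1 = ((13−7)/6)² = 1.000
te_Task 2 = (5 + 4·6 + 7)/6 = 36/6 = 6; σ²_Task 2 = ((7−5)/6)² = 0.111
te_Task 3 = (1 + 4·2 + 9)/6 = 18/6 = 3; σ²_Task 3 = ((9−1)/6)² = 1.778
te_Task 4 = (9 + 4·14 + 25)/6 = 90/6 = 15; σ²_Task 4 = ((25−9)/6)² = 7.111
te_Task 5 = (2 + 4·7 + 12)/6 = 42/6 = 7; σ²_Task 5 = ((12−2)/6)² = 2.778
te_Task 6 = (3 + 4·8 + 19)/6 = 54/6 = 9; σ²_Task 6 = ((19−3)/6)² = 7.111
te_Task 7 = (8 + 4·14 + 20)/6 = 84/6 = 14; σ²_Task 7 = ((20−8)/6)² = 4.000

Forward pass:
ES_Task 1 = 0; EF_Task 1 = 10
ES_Task 2 = 0; EF_Task 2 = 6
ES_Task 3 = 0; EF_Task 3 = 3
ES_Task 4 = max(EF_Task 1=10, EF_Task 3=3) = 10; EF_Task 4 = 10+15 = 25
ES_Task 5 = max(EF_Task 1=10, EF_Task 2=6) = 10; EF_Task 5 = 10+7 = 17
ES_Task 6 = 25; EF_Task 6 = 25+9 = 34
ES_Task 7 = max(EF_Task 2=6, EF_Task 5=17, EF_Task 6=34) = 34; EF_Task 7 = 34+14 = 48
Expected project duration μ = 48 days. Critical path: Task 1 → Task 4 → Task 6 → Task 7.

Variance along critical path = 1.000 + 7.111 + 7.111 + 4.000 = 19.222; σ = 4.384 days.
D = μ + z·σ = 48 + 2.326·4.384 = 58.2 days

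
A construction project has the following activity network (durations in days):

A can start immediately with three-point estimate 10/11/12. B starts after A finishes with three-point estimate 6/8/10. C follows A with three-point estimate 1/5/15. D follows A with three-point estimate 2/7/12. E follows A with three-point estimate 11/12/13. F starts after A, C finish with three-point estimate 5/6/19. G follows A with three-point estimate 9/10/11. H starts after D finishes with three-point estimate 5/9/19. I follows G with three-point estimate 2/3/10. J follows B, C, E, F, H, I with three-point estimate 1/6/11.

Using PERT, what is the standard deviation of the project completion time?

3.33 days

te_A = (10 + 4·11 + 12)/6 = 66/6 = 11; σ²_A = ((12−10)/6)² = 0.111
te_B = (6 + 4·8 + 10)/6 = 48/6 = 8; σ²_B = ((10−6)/6)² = 0.444
te_C = (1 + 4·5 + 15)/6 = 36/6 = 6; σ²_C = ((15−1)/6)² = 5.444
te_D = (2 + 4·7 + 12)/6 = 42/6 = 7; σ²_D = ((12−2)/6)² = 2.778
te_E = (11 + 4·12 + 13)/6 = 72/6 = 12; σ²_E = ((13−11)/6)² = 0.111
te_F = (5 + 4·6 + 19)/6 = 48/6 = 8; σ²_F = ((19−5)/6)² = 5.444
te_G = (9 + 4·10 + 11)/6 = 60/6 = 10; σ²_G = ((11−9)/6)² = 0.111
te_H = (5 + 4·9 + 19)/6 = 60/6 = 10; σ²_H = ((19−5)/6)² = 5.444
te_I = (2 + 4·3 + 10)/6 = 24/6 = 4; σ²_I = ((10−2)/6)² = 1.778
te_J = (1 + 4·6 + 11)/6 = 36/6 = 6; σ²_J = ((11−1)/6)² = 2.778

Forward pass:
ES_A = 0; EF_A = 11
ES_B = 11; EF_B = 11+8 = 19
ES_C = 11; EF_C = 11+6 = 17
ES_D = 11; EF_D = 11+7 = 18
ES_E = 11; EF_E = 11+12 = 23
ES_F = max(EF_A=11, EF_C=17) = 17; EF_F = 17+8 = 25
ES_G = 11; EF_G = 11+10 = 21
ES_H = 18; EF_H = 18+10 = 28
ES_I = 21; EF_I = 21+4 = 25
ES_J = max(EF_B=19, EF_C=17, EF_E=23, EF_F=25, EF_H=28, EF_I=25) = 28; EF_J = 28+6 = 34
Expected project duration μ = 34 days. Critical path: A → D → H → J.

Variance along critical path = 0.111 + 2.778 + 5.444 + 2.778 = 11.111
σ = √11.111 = 3.333 days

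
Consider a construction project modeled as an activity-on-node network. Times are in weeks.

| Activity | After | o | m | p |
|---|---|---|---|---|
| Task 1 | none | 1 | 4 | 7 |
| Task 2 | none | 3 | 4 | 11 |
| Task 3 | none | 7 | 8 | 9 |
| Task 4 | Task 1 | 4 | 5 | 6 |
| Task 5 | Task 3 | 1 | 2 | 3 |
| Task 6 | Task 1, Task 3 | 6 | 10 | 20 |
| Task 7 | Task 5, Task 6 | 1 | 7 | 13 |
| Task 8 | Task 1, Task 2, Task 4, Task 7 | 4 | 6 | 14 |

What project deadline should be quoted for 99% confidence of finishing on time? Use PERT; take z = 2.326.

41.2 weeks

te_Task 1 = (1 + 4·4 + 7)/6 = 24/6 = 4; σ²_Task 1 = ((7−1)/6)² = 1.000
te_Task 2 = (3 + 4·4 + 11)/6 = 30/6 = 5; σ²_Task 2 = ((11−3)/6)² = 1.778
te_Task 3 = (7 + 4·8 + 9)/6 = 48/6 = 8; σ²_Task 3 = ((9−7)/6)² = 0.111
te_Task 4 = (4 + 4·5 + 6)/6 = 30/6 = 5; σ²_Task 4 = ((6−4)/6)² = 0.111
te_Task 5 = (1 + 4·2 + 3)/6 = 12/6 = 2; σ²_Task 5 = ((3−1)/6)² = 0.111
te_Task 6 = (6 + 4·10 + 20)/6 = 66/6 = 11; σ²_Task 6 = ((20−6)/6)² = 5.444
te_Task 7 = (1 + 4·7 + 13)/6 = 42/6 = 7; σ²_Task 7 = ((13−1)/6)² = 4.000
te_Task 8 = (4 + 4·6 + 14)/6 = 42/6 = 7; σ²_Task 8 = ((14−4)/6)² = 2.778

Forward pass:
ES_Task 1 = 0; EF_Task 1 = 4
ES_Task 2 = 0; EF_Task 2 = 5
ES_Task 3 = 0; EF_Task 3 = 8
ES_Task 4 = 4; EF_Task 4 = 4+5 = 9
ES_Task 5 = 8; EF_Task 5 = 8+2 = 10
ES_Task 6 = max(EF_Task 1=4, EF_Task 3=8) = 8; EF_Task 6 = 8+11 = 19
ES_Task 7 = max(EF_Task 5=10, EF_Task 6=19) = 19; EF_Task 7 = 19+7 = 26
ES_Task 8 = max(EF_Task 1=4, EF_Task 2=5, EF_Task 4=9, EF_Task 7=26) = 26; EF_Task 8 = 26+7 = 33
Expected project duration μ = 33 weeks. Critical path: Task 3 → Task 6 → Task 7 → Task 8.

Variance along critical path = 0.111 + 5.444 + 4.000 + 2.778 = 12.333; σ = 3.512 weeks.
D = μ + z·σ = 33 + 2.326·3.512 = 41.2 weeks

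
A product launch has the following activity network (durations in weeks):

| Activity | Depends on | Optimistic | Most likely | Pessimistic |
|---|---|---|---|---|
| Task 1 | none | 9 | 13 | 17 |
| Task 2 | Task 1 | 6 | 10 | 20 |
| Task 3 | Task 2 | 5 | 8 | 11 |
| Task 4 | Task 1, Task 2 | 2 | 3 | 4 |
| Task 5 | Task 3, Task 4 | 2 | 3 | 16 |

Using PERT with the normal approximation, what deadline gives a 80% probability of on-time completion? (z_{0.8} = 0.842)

40.1 weeks

te_Task 1 = (9 + 4·13 + 17)/6 = 78/6 = 13; σ²_Task 1 = ((17−9)/6)² = 1.778
te_Task 2 = (6 + 4·10 + 20)/6 = 66/6 = 11; σ²_Task 2 = ((20−6)/6)² = 5.444
te_Task 3 = (5 + 4·8 + 11)/6 = 48/6 = 8; σ²_Task 3 = ((11−5)/6)² = 1.000
te_Task 4 = (2 + 4·3 + 4)/6 = 18/6 = 3; σ²_Task 4 = ((4−2)/6)² = 0.111
te_Task 5 = (2 + 4·3 + 16)/6 = 30/6 = 5; σ²_Task 5 = ((16−2)/6)² = 5.444

Forward pass:
ES_Task 1 = 0; EF_Task 1 = 13
ES_Task 2 = 13; EF_Task 2 = 13+11 = 24
ES_Task 3 = 24; EF_Task 3 = 24+8 = 32
ES_Task 4 = max(EF_Task 1=13, EF_Task 2=24) = 24; EF_Task 4 = 24+3 = 27
ES_Task 5 = max(EF_Task 3=32, EF_Task 4=27) = 32; EF_Task 5 = 32+5 = 37
Expected project duration μ = 37 weeks. Critical path: Task 1 → Task 2 → Task 3 → Task 5.

Variance along critical path = 1.778 + 5.444 + 1.000 + 5.444 = 13.667; σ = 3.697 weeks.
D = μ + z·σ = 37 + 0.842·3.697 = 40.1 weeks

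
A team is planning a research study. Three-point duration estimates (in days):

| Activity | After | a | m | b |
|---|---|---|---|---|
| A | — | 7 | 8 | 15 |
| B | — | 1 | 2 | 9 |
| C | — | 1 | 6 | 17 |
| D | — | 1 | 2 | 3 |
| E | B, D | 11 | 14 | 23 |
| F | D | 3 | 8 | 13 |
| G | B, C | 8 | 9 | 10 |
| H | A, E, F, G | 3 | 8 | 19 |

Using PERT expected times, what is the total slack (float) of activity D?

te_A = (7 + 4·8 + 15)/6 = 54/6 = 9
te_B = (1 + 4·2 + 9)/6 = 18/6 = 3
te_C = (1 + 4·6 + 17)/6 = 42/6 = 7
te_D = (1 + 4·2 + 3)/6 = 12/6 = 2
te_E = (11 + 4·14 + 23)/6 = 90/6 = 15
te_F = (3 + 4·8 + 13)/6 = 48/6 = 8
te_G = (8 + 4·9 + 10)/6 = 54/6 = 9
te_H = (3 + 4·8 + 19)/6 = 54/6 = 9

Forward pass:
ES_A = 0; EF_A = 9
ES_B = 0; EF_B = 3
ES_C = 0; EF_C = 7
ES_D = 0; EF_D = 2
ES_E = max(EF_B=3, EF_D=2) = 3; EF_E = 3+15 = 18
ES_F = 2; EF_F = 2+8 = 10
ES_G = max(EF_B=3, EF_C=7) = 7; EF_G = 7+9 = 16
ES_H = max(EF_A=9, EF_E=18, EF_F=10, EF_G=16) = 18; EF_H = 18+9 = 27
Expected project duration μ = 27 days. Critical path: B → E → H.

Backward pass:
LF_H = 27; LS_H = 27−9 = 18
LF_G = LS_H = 18; LS_G = 18−9 = 9
LF_F = LS_H = 18; LS_F = 18−8 = 10
LF_E = LS_H = 18; LS_E = 18−15 = 3
LF_D = min(LS_E=3, LS_F=10) = 3; LS_D = 3−2 = 1
LF_C = LS_G = 9; LS_C = 9−7 = 2
LF_B = min(LS_E=3, LS_G=9) = 3; LS_B = 3−3 = 0
LF_A = LS_H = 18; LS_A = 18−9 = 9
Slack_D = LS_D − ES_D = 1 − 0 = 1

1 days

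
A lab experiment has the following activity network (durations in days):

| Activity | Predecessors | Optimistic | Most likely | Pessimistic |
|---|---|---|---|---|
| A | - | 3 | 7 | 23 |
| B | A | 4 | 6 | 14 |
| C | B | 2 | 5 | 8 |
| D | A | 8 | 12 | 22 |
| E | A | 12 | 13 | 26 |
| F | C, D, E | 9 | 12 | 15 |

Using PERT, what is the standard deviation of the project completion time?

4.19 days

te_A = (3 + 4·7 + 23)/6 = 54/6 = 9; σ²_A = ((23−3)/6)² = 11.111
te_B = (4 + 4·6 + 14)/6 = 42/6 = 7; σ²_B = ((14−4)/6)² = 2.778
te_C = (2 + 4·5 + 8)/6 = 30/6 = 5; σ²_C = ((8−2)/6)² = 1.000
te_D = (8 + 4·12 + 22)/6 = 78/6 = 13; σ²_D = ((22−8)/6)² = 5.444
te_E = (12 + 4·13 + 26)/6 = 90/6 = 15; σ²_E = ((26−12)/6)² = 5.444
te_F = (9 + 4·12 + 15)/6 = 72/6 = 12; σ²_F = ((15−9)/6)² = 1.000

Forward pass:
ES_A = 0; EF_A = 9
ES_B = 9; EF_B = 9+7 = 16
ES_C = 16; EF_C = 16+5 = 21
ES_D = 9; EF_D = 9+13 = 22
ES_E = 9; EF_E = 9+15 = 24
ES_F = max(EF_C=21, EF_D=22, EF_E=24) = 24; EF_F = 24+12 = 36
Expected project duration μ = 36 days. Critical path: A → E → F.

Variance along critical path = 11.111 + 5.444 + 1.000 = 17.556
σ = √17.556 = 4.190 days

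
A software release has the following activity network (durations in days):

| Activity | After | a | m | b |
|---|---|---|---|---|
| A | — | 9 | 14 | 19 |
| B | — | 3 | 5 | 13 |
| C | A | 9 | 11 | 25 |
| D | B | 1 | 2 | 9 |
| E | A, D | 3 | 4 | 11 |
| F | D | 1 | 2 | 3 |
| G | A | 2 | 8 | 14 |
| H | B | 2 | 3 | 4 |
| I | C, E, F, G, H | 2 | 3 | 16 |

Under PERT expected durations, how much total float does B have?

te_A = (9 + 4·14 + 19)/6 = 84/6 = 14
te_B = (3 + 4·5 + 13)/6 = 36/6 = 6
te_C = (9 + 4·11 + 25)/6 = 78/6 = 13
te_D = (1 + 4·2 + 9)/6 = 18/6 = 3
te_E = (3 + 4·4 + 11)/6 = 30/6 = 5
te_F = (1 + 4·2 + 3)/6 = 12/6 = 2
te_G = (2 + 4·8 + 14)/6 = 48/6 = 8
te_H = (2 + 4·3 + 4)/6 = 18/6 = 3
te_I = (2 + 4·3 + 16)/6 = 30/6 = 5

Forward pass:
ES_A = 0; EF_A = 14
ES_B = 0; EF_B = 6
ES_C = 14; EF_C = 14+13 = 27
ES_D = 6; EF_D = 6+3 = 9
ES_E = max(EF_A=14, EF_D=9) = 14; EF_E = 14+5 = 19
ES_F = 9; EF_F = 9+2 = 11
ES_G = 14; EF_G = 14+8 = 22
ES_H = 6; EF_H = 6+3 = 9
ES_I = max(EF_C=27, EF_E=19, EF_F=11, EF_G=22, EF_H=9) = 27; EF_I = 27+5 = 32
Expected project duration μ = 32 days. Critical path: A → C → I.

Backward pass:
LF_I = 32; LS_I = 32−5 = 27
LF_H = LS_I = 27; LS_H = 27−3 = 24
LF_G = LS_I = 27; LS_G = 27−8 = 19
LF_F = LS_I = 27; LS_F = 27−2 = 25
LF_E = LS_I = 27; LS_E = 27−5 = 22
LF_D = min(LS_E=22, LS_F=25) = 22; LS_D = 22−3 = 19
LF_C = LS_I = 27; LS_C = 27−13 = 14
LF_B = min(LS_D=19, LS_H=24) = 19; LS_B = 19−6 = 13
LF_A = min(LS_C=14, LS_E=22, LS_G=19) = 14; LS_A = 14−14 = 0
Slack_B = LS_B − ES_B = 13 − 0 = 13

13 days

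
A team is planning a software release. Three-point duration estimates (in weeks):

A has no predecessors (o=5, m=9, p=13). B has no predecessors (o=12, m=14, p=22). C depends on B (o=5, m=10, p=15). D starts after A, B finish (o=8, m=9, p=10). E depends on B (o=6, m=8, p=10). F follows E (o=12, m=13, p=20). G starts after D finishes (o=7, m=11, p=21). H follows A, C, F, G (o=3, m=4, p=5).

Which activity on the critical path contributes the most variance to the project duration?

te_A = (5 + 4·9 + 13)/6 = 54/6 = 9; σ²_A = ((13−5)/6)² = 1.778
te_B = (12 + 4·14 + 22)/6 = 90/6 = 15; σ²_B = ((22−12)/6)² = 2.778
te_C = (5 + 4·10 + 15)/6 = 60/6 = 10; σ²_C = ((15−5)/6)² = 2.778
te_D = (8 + 4·9 + 10)/6 = 54/6 = 9; σ²_D = ((10−8)/6)² = 0.111
te_E = (6 + 4·8 + 10)/6 = 48/6 = 8; σ²_E = ((10−6)/6)² = 0.444
te_F = (12 + 4·13 + 20)/6 = 84/6 = 14; σ²_F = ((20−12)/6)² = 1.778
te_G = (7 + 4·11 + 21)/6 = 72/6 = 12; σ²_G = ((21−7)/6)² = 5.444
te_H = (3 + 4·4 + 5)/6 = 24/6 = 4; σ²_H = ((5−3)/6)² = 0.111

Forward pass:
ES_A = 0; EF_A = 9
ES_B = 0; EF_B = 15
ES_C = 15; EF_C = 15+10 = 25
ES_D = max(EF_A=9, EF_B=15) = 15; EF_D = 15+9 = 24
ES_E = 15; EF_E = 15+8 = 23
ES_F = 23; EF_F = 23+14 = 37
ES_G = 24; EF_G = 24+12 = 36
ES_H = max(EF_A=9, EF_C=25, EF_F=37, EF_G=36) = 37; EF_H = 37+4 = 41
Expected project duration μ = 41 weeks. Critical path: B → E → F → H.

Variances on critical path: σ²_B=2.778, σ²_E=0.444, σ²_F=1.778, σ²_H=0.111.
Largest is σ²_B = 2.778.

B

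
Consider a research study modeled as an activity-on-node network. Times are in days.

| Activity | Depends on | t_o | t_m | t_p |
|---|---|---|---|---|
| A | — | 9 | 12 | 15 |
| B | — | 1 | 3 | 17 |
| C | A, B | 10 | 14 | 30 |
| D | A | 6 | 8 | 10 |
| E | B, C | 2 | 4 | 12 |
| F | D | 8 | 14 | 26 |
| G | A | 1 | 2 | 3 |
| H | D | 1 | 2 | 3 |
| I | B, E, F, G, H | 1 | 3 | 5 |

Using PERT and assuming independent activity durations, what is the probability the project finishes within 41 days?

0.818

te_A = (9 + 4·12 + 15)/6 = 72/6 = 12; σ²_A = ((15−9)/6)² = 1.000
te_B = (1 + 4·3 + 17)/6 = 30/6 = 5; σ²_B = ((17−1)/6)² = 7.111
te_C = (10 + 4·14 + 30)/6 = 96/6 = 16; σ²_C = ((30−10)/6)² = 11.111
te_D = (6 + 4·8 + 10)/6 = 48/6 = 8; σ²_D = ((10−6)/6)² = 0.444
te_E = (2 + 4·4 + 12)/6 = 30/6 = 5; σ²_E = ((12−2)/6)² = 2.778
te_F = (8 + 4·14 + 26)/6 = 90/6 = 15; σ²_F = ((26−8)/6)² = 9.000
te_G = (1 + 4·2 + 3)/6 = 12/6 = 2; σ²_G = ((3−1)/6)² = 0.111
te_H = (1 + 4·2 + 3)/6 = 12/6 = 2; σ²_H = ((3−1)/6)² = 0.111
te_I = (1 + 4·3 + 5)/6 = 18/6 = 3; σ²_I = ((5−1)/6)² = 0.444

Forward pass:
ES_A = 0; EF_A = 12
ES_B = 0; EF_B = 5
ES_C = max(EF_A=12, EF_B=5) = 12; EF_C = 12+16 = 28
ES_D = 12; EF_D = 12+8 = 20
ES_E = max(EF_B=5, EF_C=28) = 28; EF_E = 28+5 = 33
ES_F = 20; EF_F = 20+15 = 35
ES_G = 12; EF_G = 12+2 = 14
ES_H = 20; EF_H = 20+2 = 22
ES_I = max(EF_B=5, EF_E=33, EF_F=35, EF_G=14, EF_H=22) = 35; EF_I = 35+3 = 38
Expected project duration μ = 38 days. Critical path: A → D → F → I.

Variance along critical path = 1.000 + 0.444 + 9.000 + 0.444 = 10.889; σ = √10.889 = 3.300 days.
Z = (41 − 38) / 3.300 = 0.909
P(T ≤ 41) = Φ(0.909) ≈ 0.818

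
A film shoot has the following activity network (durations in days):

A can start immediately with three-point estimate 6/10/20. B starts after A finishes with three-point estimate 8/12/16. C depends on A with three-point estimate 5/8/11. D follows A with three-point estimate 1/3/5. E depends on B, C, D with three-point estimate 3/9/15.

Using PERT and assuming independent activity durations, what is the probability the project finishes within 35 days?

te_A = (6 + 4·10 + 20)/6 = 66/6 = 11; σ²_A = ((20−6)/6)² = 5.444
te_B = (8 + 4·12 + 16)/6 = 72/6 = 12; σ²_B = ((16−8)/6)² = 1.778
te_C = (5 + 4·8 + 11)/6 = 48/6 = 8; σ²_C = ((11−5)/6)² = 1.000
te_D = (1 + 4·3 + 5)/6 = 18/6 = 3; σ²_D = ((5−1)/6)² = 0.444
te_E = (3 + 4·9 + 15)/6 = 54/6 = 9; σ²_E = ((15−3)/6)² = 4.000

Forward pass:
ES_A = 0; EF_A = 11
ES_B = 11; EF_B = 11+12 = 23
ES_C = 11; EF_C = 11+8 = 19
ES_D = 11; EF_D = 11+3 = 14
ES_E = max(EF_B=23, EF_C=19, EF_D=14) = 23; EF_E = 23+9 = 32
Expected project duration μ = 32 days. Critical path: A → B → E.

Variance along critical path = 5.444 + 1.778 + 4.000 = 11.222; σ = √11.222 = 3.350 days.
Z = (35 − 32) / 3.350 = 0.896
P(T ≤ 35) = Φ(0.896) ≈ 0.815

0.815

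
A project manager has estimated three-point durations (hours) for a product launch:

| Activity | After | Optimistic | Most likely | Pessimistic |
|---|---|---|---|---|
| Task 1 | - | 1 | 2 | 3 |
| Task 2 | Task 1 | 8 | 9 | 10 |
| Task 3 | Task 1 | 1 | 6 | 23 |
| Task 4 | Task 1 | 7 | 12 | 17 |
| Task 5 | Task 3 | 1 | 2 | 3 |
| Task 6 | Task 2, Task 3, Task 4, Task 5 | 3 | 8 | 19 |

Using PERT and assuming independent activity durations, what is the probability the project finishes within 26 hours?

te_Task 1 = (1 + 4·2 + 3)/6 = 12/6 = 2; σ²_Task 1 = ((3−1)/6)² = 0.111
te_Task 2 = (8 + 4·9 + 10)/6 = 54/6 = 9; σ²_Task 2 = ((10−8)/6)² = 0.111
te_Task 3 = (1 + 4·6 + 23)/6 = 48/6 = 8; σ²_Task 3 = ((23−1)/6)² = 13.444
te_Task 4 = (7 + 4·12 + 17)/6 = 72/6 = 12; σ²_Task 4 = ((17−7)/6)² = 2.778
te_Task 5 = (1 + 4·2 + 3)/6 = 12/6 = 2; σ²_Task 5 = ((3−1)/6)² = 0.111
te_Task 6 = (3 + 4·8 + 19)/6 = 54/6 = 9; σ²_Task 6 = ((19−3)/6)² = 7.111

Forward pass:
ES_Task 1 = 0; EF_Task 1 = 2
ES_Task 2 = 2; EF_Task 2 = 2+9 = 11
ES_Task 3 = 2; EF_Task 3 = 2+8 = 10
ES_Task 4 = 2; EF_Task 4 = 2+12 = 14
ES_Task 5 = 10; EF_Task 5 = 10+2 = 12
ES_Task 6 = max(EF_Task 2=11, EF_Task 3=10, EF_Task 4=14, EF_Task 5=12) = 14; EF_Task 6 = 14+9 = 23
Expected project duration μ = 23 hours. Critical path: Task 1 → Task 4 → Task 6.

Variance along critical path = 0.111 + 2.778 + 7.111 = 10.000; σ = √10.000 = 3.162 hours.
Z = (26 − 23) / 3.162 = 0.949
P(T ≤ 26) = Φ(0.949) ≈ 0.829

0.829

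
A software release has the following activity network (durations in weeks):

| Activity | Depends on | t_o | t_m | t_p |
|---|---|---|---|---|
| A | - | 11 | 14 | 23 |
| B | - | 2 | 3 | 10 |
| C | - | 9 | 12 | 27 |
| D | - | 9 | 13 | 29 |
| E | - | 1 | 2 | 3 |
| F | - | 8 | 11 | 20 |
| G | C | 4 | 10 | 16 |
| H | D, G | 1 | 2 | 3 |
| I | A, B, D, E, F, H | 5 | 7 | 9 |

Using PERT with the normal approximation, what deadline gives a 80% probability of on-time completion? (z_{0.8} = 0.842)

36.1 weeks

te_A = (11 + 4·14 + 23)/6 = 90/6 = 15; σ²_A = ((23−11)/6)² = 4.000
te_B = (2 + 4·3 + 10)/6 = 24/6 = 4; σ²_B = ((10−2)/6)² = 1.778
te_C = (9 + 4·12 + 27)/6 = 84/6 = 14; σ²_C = ((27−9)/6)² = 9.000
te_D = (9 + 4·13 + 29)/6 = 90/6 = 15; σ²_D = ((29−9)/6)² = 11.111
te_E = (1 + 4·2 + 3)/6 = 12/6 = 2; σ²_E = ((3−1)/6)² = 0.111
te_F = (8 + 4·11 + 20)/6 = 72/6 = 12; σ²_F = ((20−8)/6)² = 4.000
te_G = (4 + 4·10 + 16)/6 = 60/6 = 10; σ²_G = ((16−4)/6)² = 4.000
te_H = (1 + 4·2 + 3)/6 = 12/6 = 2; σ²_H = ((3−1)/6)² = 0.111
te_I = (5 + 4·7 + 9)/6 = 42/6 = 7; σ²_I = ((9−5)/6)² = 0.444

Forward pass:
ES_A = 0; EF_A = 15
ES_B = 0; EF_B = 4
ES_C = 0; EF_C = 14
ES_D = 0; EF_D = 15
ES_E = 0; EF_E = 2
ES_F = 0; EF_F = 12
ES_G = 14; EF_G = 14+10 = 24
ES_H = max(EF_D=15, EF_G=24) = 24; EF_H = 24+2 = 26
ES_I = max(EF_A=15, EF_B=4, EF_D=15, EF_E=2, EF_F=12, EF_H=26) = 26; EF_I = 26+7 = 33
Expected project duration μ = 33 weeks. Critical path: C → G → H → I.

Variance along critical path = 9.000 + 4.000 + 0.111 + 0.444 = 13.556; σ = 3.682 weeks.
D = μ + z·σ = 33 + 0.842·3.682 = 36.1 weeks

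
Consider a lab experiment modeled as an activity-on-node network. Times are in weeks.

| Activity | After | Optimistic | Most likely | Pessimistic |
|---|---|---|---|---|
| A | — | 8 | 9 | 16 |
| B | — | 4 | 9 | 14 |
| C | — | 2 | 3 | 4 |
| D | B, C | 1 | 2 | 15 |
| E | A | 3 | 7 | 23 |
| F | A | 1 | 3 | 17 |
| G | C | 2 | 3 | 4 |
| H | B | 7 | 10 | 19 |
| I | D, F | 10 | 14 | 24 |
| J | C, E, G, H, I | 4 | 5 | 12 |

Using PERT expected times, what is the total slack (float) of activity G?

te_A = (8 + 4·9 + 16)/6 = 60/6 = 10
te_B = (4 + 4·9 + 14)/6 = 54/6 = 9
te_C = (2 + 4·3 + 4)/6 = 18/6 = 3
te_D = (1 + 4·2 + 15)/6 = 24/6 = 4
te_E = (3 + 4·7 + 23)/6 = 54/6 = 9
te_F = (1 + 4·3 + 17)/6 = 30/6 = 5
te_G = (2 + 4·3 + 4)/6 = 18/6 = 3
te_H = (7 + 4·10 + 19)/6 = 66/6 = 11
te_I = (10 + 4·14 + 24)/6 = 90/6 = 15
te_J = (4 + 4·5 + 12)/6 = 36/6 = 6

Forward pass:
ES_A = 0; EF_A = 10
ES_B = 0; EF_B = 9
ES_C = 0; EF_C = 3
ES_D = max(EF_B=9, EF_C=3) = 9; EF_D = 9+4 = 13
ES_E = 10; EF_E = 10+9 = 19
ES_F = 10; EF_F = 10+5 = 15
ES_G = 3; EF_G = 3+3 = 6
ES_H = 9; EF_H = 9+11 = 20
ES_I = max(EF_D=13, EF_F=15) = 15; EF_I = 15+15 = 30
ES_J = max(EF_C=3, EF_E=19, EF_G=6, EF_H=20, EF_I=30) = 30; EF_J = 30+6 = 36
Expected project duration μ = 36 weeks. Critical path: A → F → I → J.

Backward pass:
LF_J = 36; LS_J = 36−6 = 30
LF_I = LS_J = 30; LS_I = 30−15 = 15
LF_H = LS_J = 30; LS_H = 30−11 = 19
LF_G = LS_J = 30; LS_G = 30−3 = 27
LF_F = LS_I = 15; LS_F = 15−5 = 10
LF_E = LS_J = 30; LS_E = 30−9 = 21
LF_D = LS_I = 15; LS_D = 15−4 = 11
LF_C = min(LS_D=11, LS_G=27, LS_J=30) = 11; LS_C = 11−3 = 8
LF_B = min(LS_D=11, LS_H=19) = 11; LS_B = 11−9 = 2
LF_A = min(LS_E=21, LS_F=10) = 10; LS_A = 10−10 = 0
Slack_G = LS_G − ES_G = 27 − 3 = 24

24 weeks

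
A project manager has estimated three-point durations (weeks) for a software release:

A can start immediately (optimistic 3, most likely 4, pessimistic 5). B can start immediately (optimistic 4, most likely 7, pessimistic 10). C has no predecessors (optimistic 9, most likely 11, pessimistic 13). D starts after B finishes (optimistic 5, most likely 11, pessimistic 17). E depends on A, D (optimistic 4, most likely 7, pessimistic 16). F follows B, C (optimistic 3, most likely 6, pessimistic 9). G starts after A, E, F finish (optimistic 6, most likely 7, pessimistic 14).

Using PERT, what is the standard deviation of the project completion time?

3.28 weeks

te_A = (3 + 4·4 + 5)/6 = 24/6 = 4; σ²_A = ((5−3)/6)² = 0.111
te_B = (4 + 4·7 + 10)/6 = 42/6 = 7; σ²_B = ((10−4)/6)² = 1.000
te_C = (9 + 4·11 + 13)/6 = 66/6 = 11; σ²_C = ((13−9)/6)² = 0.444
te_D = (5 + 4·11 + 17)/6 = 66/6 = 11; σ²_D = ((17−5)/6)² = 4.000
te_E = (4 + 4·7 + 16)/6 = 48/6 = 8; σ²_E = ((16−4)/6)² = 4.000
te_F = (3 + 4·6 + 9)/6 = 36/6 = 6; σ²_F = ((9−3)/6)² = 1.000
te_G = (6 + 4·7 + 14)/6 = 48/6 = 8; σ²_G = ((14−6)/6)² = 1.778

Forward pass:
ES_A = 0; EF_A = 4
ES_B = 0; EF_B = 7
ES_C = 0; EF_C = 11
ES_D = 7; EF_D = 7+11 = 18
ES_E = max(EF_A=4, EF_D=18) = 18; EF_E = 18+8 = 26
ES_F = max(EF_B=7, EF_C=11) = 11; EF_F = 11+6 = 17
ES_G = max(EF_A=4, EF_E=26, EF_F=17) = 26; EF_G = 26+8 = 34
Expected project duration μ = 34 weeks. Critical path: B → D → E → G.

Variance along critical path = 1.000 + 4.000 + 4.000 + 1.778 = 10.778
σ = √10.778 = 3.283 weeks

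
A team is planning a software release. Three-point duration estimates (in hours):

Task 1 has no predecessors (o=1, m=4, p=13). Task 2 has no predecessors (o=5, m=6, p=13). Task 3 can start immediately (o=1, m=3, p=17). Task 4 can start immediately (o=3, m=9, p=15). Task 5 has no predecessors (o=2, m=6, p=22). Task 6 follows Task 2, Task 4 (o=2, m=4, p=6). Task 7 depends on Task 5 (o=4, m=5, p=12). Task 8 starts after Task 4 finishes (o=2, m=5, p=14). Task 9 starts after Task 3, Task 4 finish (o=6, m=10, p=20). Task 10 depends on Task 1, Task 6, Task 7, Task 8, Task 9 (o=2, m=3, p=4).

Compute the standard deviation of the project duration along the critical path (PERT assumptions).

te_Task 1 = (1 + 4·4 + 13)/6 = 30/6 = 5; σ²_Task 1 = ((13−1)/6)² = 4.000
te_Task 2 = (5 + 4·6 + 13)/6 = 42/6 = 7; σ²_Task 2 = ((13−5)/6)² = 1.778
te_Task 3 = (1 + 4·3 + 17)/6 = 30/6 = 5; σ²_Task 3 = ((17−1)/6)² = 7.111
te_Task 4 = (3 + 4·9 + 15)/6 = 54/6 = 9; σ²_Task 4 = ((15−3)/6)² = 4.000
te_Task 5 = (2 + 4·6 + 22)/6 = 48/6 = 8; σ²_Task 5 = ((22−2)/6)² = 11.111
te_Task 6 = (2 + 4·4 + 6)/6 = 24/6 = 4; σ²_Task 6 = ((6−2)/6)² = 0.444
te_Task 7 = (4 + 4·5 + 12)/6 = 36/6 = 6; σ²_Task 7 = ((12−4)/6)² = 1.778
te_Task 8 = (2 + 4·5 + 14)/6 = 36/6 = 6; σ²_Task 8 = ((14−2)/6)² = 4.000
te_Task 9 = (6 + 4·10 + 20)/6 = 66/6 = 11; σ²_Task 9 = ((20−6)/6)² = 5.444
te_Task 10 = (2 + 4·3 + 4)/6 = 18/6 = 3; σ²_Task 10 = ((4−2)/6)² = 0.111

Forward pass:
ES_Task 1 = 0; EF_Task 1 = 5
ES_Task 2 = 0; EF_Task 2 = 7
ES_Task 3 = 0; EF_Task 3 = 5
ES_Task 4 = 0; EF_Task 4 = 9
ES_Task 5 = 0; EF_Task 5 = 8
ES_Task 6 = max(EF_Task 2=7, EF_Task 4=9) = 9; EF_Task 6 = 9+4 = 13
ES_Task 7 = 8; EF_Task 7 = 8+6 = 14
ES_Task 8 = 9; EF_Task 8 = 9+6 = 15
ES_Task 9 = max(EF_Task 3=5, EF_Task 4=9) = 9; EF_Task 9 = 9+11 = 20
ES_Task 10 = max(EF_Task 1=5, EF_Task 6=13, EF_Task 7=14, EF_Task 8=15, EF_Task 9=20) = 20; EF_Task 10 = 20+3 = 23
Expected project duration μ = 23 hours. Critical path: Task 4 → Task 9 → Task 10.

Variance along critical path = 4.000 + 5.444 + 0.111 = 9.556
σ = √9.556 = 3.091 hours

3.09 hours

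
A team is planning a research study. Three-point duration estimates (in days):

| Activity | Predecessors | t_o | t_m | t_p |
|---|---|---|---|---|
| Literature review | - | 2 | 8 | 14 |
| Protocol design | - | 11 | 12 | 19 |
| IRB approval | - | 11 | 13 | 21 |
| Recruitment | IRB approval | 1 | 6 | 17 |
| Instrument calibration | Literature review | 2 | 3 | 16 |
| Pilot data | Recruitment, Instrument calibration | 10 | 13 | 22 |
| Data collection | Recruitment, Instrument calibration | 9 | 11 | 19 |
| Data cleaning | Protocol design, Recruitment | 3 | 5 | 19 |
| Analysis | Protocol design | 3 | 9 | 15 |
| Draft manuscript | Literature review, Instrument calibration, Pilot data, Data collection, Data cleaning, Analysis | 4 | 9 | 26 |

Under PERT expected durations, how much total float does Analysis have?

te_Literature review = (2 + 4·8 + 14)/6 = 48/6 = 8
te_Protocol design = (11 + 4·12 + 19)/6 = 78/6 = 13
te_IRB approval = (11 + 4·13 + 21)/6 = 84/6 = 14
te_Recruitment = (1 + 4·6 + 17)/6 = 42/6 = 7
te_Instrument calibration = (2 + 4·3 + 16)/6 = 30/6 = 5
te_Pilot data = (10 + 4·13 + 22)/6 = 84/6 = 14
te_Data collection = (9 + 4·11 + 19)/6 = 72/6 = 12
te_Data cleaning = (3 + 4·5 + 19)/6 = 42/6 = 7
te_Analysis = (3 + 4·9 + 15)/6 = 54/6 = 9
te_Draft manuscript = (4 + 4·9 + 26)/6 = 66/6 = 11

Forward pass:
ES_Literature review = 0; EF_Literature review = 8
ES_Protocol design = 0; EF_Protocol design = 13
ES_IRB approval = 0; EF_IRB approval = 14
ES_Recruitment = 14; EF_Recruitment = 14+7 = 21
ES_Instrument calibration = 8; EF_Instrument calibration = 8+5 = 13
ES_Pilot data = max(EF_Recruitment=21, EF_Instrument calibration=13) = 21; EF_Pilot data = 21+14 = 35
ES_Data collection = max(EF_Recruitment=21, EF_Instrument calibration=13) = 21; EF_Data collection = 21+12 = 33
ES_Data cleaning = max(EF_Protocol design=13, EF_Recruitment=21) = 21; EF_Data cleaning = 21+7 = 28
ES_Analysis = 13; EF_Analysis = 13+9 = 22
ES_Draft manuscript = max(EF_Literature review=8, EF_Instrument calibration=13, EF_Pilot data=35, EF_Data collection=33, EF_Data cleaning=28, EF_Analysis=22) = 35; EF_Draft manuscript = 35+11 = 46
Expected project duration μ = 46 days. Critical path: IRB approval → Recruitment → Pilot data → Draft manuscript.

Backward pass:
LF_Draft manuscript = 46; LS_Draft manuscript = 46−11 = 35
LF_Analysis = LS_Draft manuscript = 35; LS_Analysis = 35−9 = 26
LF_Data cleaning = LS_Draft manuscript = 35; LS_Data cleaning = 35−7 = 28
LF_Data collection = LS_Draft manuscript = 35; LS_Data collection = 35−12 = 23
LF_Pilot data = LS_Draft manuscript = 35; LS_Pilot data = 35−14 = 21
LF_Instrument calibration = min(LS_Pilot data=21, LS_Data collection=23, LS_Draft manuscript=35) = 21; LS_Instrument calibration = 21−5 = 16
LF_Recruitment = min(LS_Pilot data=21, LS_Data collection=23, LS_Data cleaning=28) = 21; LS_Recruitment = 21−7 = 14
LF_IRB approval = LS_Recruitment = 14; LS_IRB approval = 14−14 = 0
LF_Protocol design = min(LS_Data cleaning=28, LS_Analysis=26) = 26; LS_Protocol design = 26−13 = 13
LF_Literature review = min(LS_Instrument calibration=16, LS_Draft manuscript=35) = 16; LS_Literature review = 16−8 = 8
Slack_Analysis = LS_Analysis − ES_Analysis = 26 − 13 = 13

13 days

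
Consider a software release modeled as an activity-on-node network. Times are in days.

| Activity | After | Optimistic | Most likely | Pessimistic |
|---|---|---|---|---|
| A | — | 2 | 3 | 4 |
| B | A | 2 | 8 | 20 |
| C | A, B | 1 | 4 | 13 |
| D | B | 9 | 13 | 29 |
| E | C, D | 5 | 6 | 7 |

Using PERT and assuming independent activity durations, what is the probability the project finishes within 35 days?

0.671

te_A = (2 + 4·3 + 4)/6 = 18/6 = 3; σ²_A = ((4−2)/6)² = 0.111
te_B = (2 + 4·8 + 20)/6 = 54/6 = 9; σ²_B = ((20−2)/6)² = 9.000
te_C = (1 + 4·4 + 13)/6 = 30/6 = 5; σ²_C = ((13−1)/6)² = 4.000
te_D = (9 + 4·13 + 29)/6 = 90/6 = 15; σ²_D = ((29−9)/6)² = 11.111
te_E = (5 + 4·6 + 7)/6 = 36/6 = 6; σ²_E = ((7−5)/6)² = 0.111

Forward pass:
ES_A = 0; EF_A = 3
ES_B = 3; EF_B = 3+9 = 12
ES_C = max(EF_A=3, EF_B=12) = 12; EF_C = 12+5 = 17
ES_D = 12; EF_D = 12+15 = 27
ES_E = max(EF_C=17, EF_D=27) = 27; EF_E = 27+6 = 33
Expected project duration μ = 33 days. Critical path: A → B → D → E.

Variance along critical path = 0.111 + 9.000 + 11.111 + 0.111 = 20.333; σ = √20.333 = 4.509 days.
Z = (35 − 33) / 4.509 = 0.444
P(T ≤ 35) = Φ(0.444) ≈ 0.671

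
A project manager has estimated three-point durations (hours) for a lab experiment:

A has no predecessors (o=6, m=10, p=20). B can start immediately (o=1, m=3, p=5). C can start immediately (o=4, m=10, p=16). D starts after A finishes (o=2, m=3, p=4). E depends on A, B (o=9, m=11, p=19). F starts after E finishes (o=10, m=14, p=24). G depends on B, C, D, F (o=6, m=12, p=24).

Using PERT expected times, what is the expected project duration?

51 hours

te_A = (6 + 4·10 + 20)/6 = 66/6 = 11
te_B = (1 + 4·3 + 5)/6 = 18/6 = 3
te_C = (4 + 4·10 + 16)/6 = 60/6 = 10
te_D = (2 + 4·3 + 4)/6 = 18/6 = 3
te_E = (9 + 4·11 + 19)/6 = 72/6 = 12
te_F = (10 + 4·14 + 24)/6 = 90/6 = 15
te_G = (6 + 4·12 + 24)/6 = 78/6 = 13

Forward pass:
ES_A = 0; EF_A = 11
ES_B = 0; EF_B = 3
ES_C = 0; EF_C = 10
ES_D = 11; EF_D = 11+3 = 14
ES_E = max(EF_A=11, EF_B=3) = 11; EF_E = 11+12 = 23
ES_F = 23; EF_F = 23+15 = 38
ES_G = max(EF_B=3, EF_C=10, EF_D=14, EF_F=38) = 38; EF_G = 38+13 = 51
Expected project duration μ = 51 hours. Critical path: A → E → F → G.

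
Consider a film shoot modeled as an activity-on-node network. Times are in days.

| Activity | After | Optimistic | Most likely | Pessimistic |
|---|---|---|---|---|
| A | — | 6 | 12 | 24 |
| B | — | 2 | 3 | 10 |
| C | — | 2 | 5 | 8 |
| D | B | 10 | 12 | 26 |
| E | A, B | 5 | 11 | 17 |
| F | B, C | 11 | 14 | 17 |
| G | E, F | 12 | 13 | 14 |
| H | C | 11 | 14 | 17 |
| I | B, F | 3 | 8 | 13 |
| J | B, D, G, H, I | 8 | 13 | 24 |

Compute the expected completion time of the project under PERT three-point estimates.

te_A = (6 + 4·12 + 24)/6 = 78/6 = 13
te_B = (2 + 4·3 + 10)/6 = 24/6 = 4
te_C = (2 + 4·5 + 8)/6 = 30/6 = 5
te_D = (10 + 4·12 + 26)/6 = 84/6 = 14
te_E = (5 + 4·11 + 17)/6 = 66/6 = 11
te_F = (11 + 4·14 + 17)/6 = 84/6 = 14
te_G = (12 + 4·13 + 14)/6 = 78/6 = 13
te_H = (11 + 4·14 + 17)/6 = 84/6 = 14
te_I = (3 + 4·8 + 13)/6 = 48/6 = 8
te_J = (8 + 4·13 + 24)/6 = 84/6 = 14

Forward pass:
ES_A = 0; EF_A = 13
ES_B = 0; EF_B = 4
ES_C = 0; EF_C = 5
ES_D = 4; EF_D = 4+14 = 18
ES_E = max(EF_A=13, EF_B=4) = 13; EF_E = 13+11 = 24
ES_F = max(EF_B=4, EF_C=5) = 5; EF_F = 5+14 = 19
ES_G = max(EF_E=24, EF_F=19) = 24; EF_G = 24+13 = 37
ES_H = 5; EF_H = 5+14 = 19
ES_I = max(EF_B=4, EF_F=19) = 19; EF_I = 19+8 = 27
ES_J = max(EF_B=4, EF_D=18, EF_G=37, EF_H=19, EF_I=27) = 37; EF_J = 37+14 = 51
Expected project duration μ = 51 days. Critical path: A → E → G → J.

51 days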